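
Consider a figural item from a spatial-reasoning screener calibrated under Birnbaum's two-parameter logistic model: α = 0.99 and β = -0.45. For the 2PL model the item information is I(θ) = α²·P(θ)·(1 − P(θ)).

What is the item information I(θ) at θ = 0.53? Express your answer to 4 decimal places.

0.1953

P = 1/(1+e^{-0.9702}) = 0.7252
P(1−P) = 0.7252 × 0.2748 = 0.1993
I = α² × P(1−P) = 0.99² × 0.1993 = 0.19534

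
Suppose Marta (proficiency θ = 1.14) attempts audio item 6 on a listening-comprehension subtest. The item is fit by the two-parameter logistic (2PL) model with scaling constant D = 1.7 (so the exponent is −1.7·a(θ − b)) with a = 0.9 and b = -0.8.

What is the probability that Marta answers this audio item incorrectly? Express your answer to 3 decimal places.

0.049

P(θ) = 1 / (1 + exp(−D·a(θ − b)))
Exponent: 1.7 × 0.9 × (1.14 − (-0.8)) = 2.9682
1/(1 + e^{-2.9682}) = 0.9511
P = 0.9511
P(incorrect) = 1 − 0.9511 = 0.0489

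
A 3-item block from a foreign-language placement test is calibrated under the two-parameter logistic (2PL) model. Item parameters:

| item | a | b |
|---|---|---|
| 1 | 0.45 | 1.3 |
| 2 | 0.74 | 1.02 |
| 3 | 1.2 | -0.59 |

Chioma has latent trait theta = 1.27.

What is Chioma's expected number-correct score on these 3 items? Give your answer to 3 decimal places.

P(theta) = 1 / (1 + exp(−a(theta − b)))
P_1 = 1/(1+e^{0.0135}) = 0.4966
P_2 = 1/(1+e^{-0.1850}) = 0.5461
P_3 = 1/(1+e^{-2.2320}) = 0.9031
E[score] = 0.4966 + 0.5461 + 0.9031 = 1.9458

1.946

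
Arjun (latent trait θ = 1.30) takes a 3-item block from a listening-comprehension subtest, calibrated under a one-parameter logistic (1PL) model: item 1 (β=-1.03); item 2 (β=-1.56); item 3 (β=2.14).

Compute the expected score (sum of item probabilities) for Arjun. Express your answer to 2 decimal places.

P(θ) = 1 / (1 + exp(−(θ − β)))
P_1 = 1/(1+e^{-2.3300}) = 0.9113
P_2 = 1/(1+e^{-2.8600}) = 0.9458
P_3 = 1/(1+e^{0.8400}) = 0.3015
E[score] = 0.9113 + 0.9458 + 0.3015 = 2.1587

2.16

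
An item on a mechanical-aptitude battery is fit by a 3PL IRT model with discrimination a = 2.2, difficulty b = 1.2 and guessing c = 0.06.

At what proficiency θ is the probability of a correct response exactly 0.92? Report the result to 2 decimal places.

P(θ) = c + (1 − c) · 1 / (1 + exp(−a(θ − b)))
Remove guessing floor: (0.92 − 0.06)/(1 − 0.06) = 0.9149
logit = ln(0.9149/0.0851) = 2.3749
θ = b + logit/(a) = 1.2 + 2.3749/2.2000 = 2.2795

2.28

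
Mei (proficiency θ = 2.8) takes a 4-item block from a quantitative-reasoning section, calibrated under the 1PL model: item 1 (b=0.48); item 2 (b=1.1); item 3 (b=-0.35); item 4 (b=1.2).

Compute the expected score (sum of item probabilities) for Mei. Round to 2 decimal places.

3.55

P(θ) = 1 / (1 + exp(−(θ − b)))
P_1 = 1/(1+e^{-2.3200}) = 0.9105
P_2 = 1/(1+e^{-1.7000}) = 0.8455
P_3 = 1/(1+e^{-3.1500}) = 0.9589
P_4 = 1/(1+e^{-1.6000}) = 0.8320
E[score] = 0.9105 + 0.8455 + 0.9589 + 0.8320 = 3.5470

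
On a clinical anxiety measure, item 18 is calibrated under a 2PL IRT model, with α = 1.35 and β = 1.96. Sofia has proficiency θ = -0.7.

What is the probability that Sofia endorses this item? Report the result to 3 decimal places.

0.027

P(θ) = 1 / (1 + exp(−α(θ − β)))
Exponent: 1.35 × (-0.7 − 1.96) = -3.5910
1/(1 + e^{3.5910}) = 0.0268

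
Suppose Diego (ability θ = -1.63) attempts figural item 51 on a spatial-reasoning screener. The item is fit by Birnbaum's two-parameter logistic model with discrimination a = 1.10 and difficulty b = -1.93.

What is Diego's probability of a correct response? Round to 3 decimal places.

0.582

P(θ) = 1 / (1 + exp(−a(θ − b)))
Exponent: 1.10 × (-1.63 − (-1.93)) = 0.3300
1/(1 + e^{-0.3300}) = 0.5818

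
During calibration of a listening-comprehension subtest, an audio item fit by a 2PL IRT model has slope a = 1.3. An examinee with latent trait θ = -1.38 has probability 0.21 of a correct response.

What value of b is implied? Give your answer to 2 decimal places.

-0.36

P(θ) = 1 / (1 + exp(−a(θ − b)))
logit(0.21) = ln(0.21/0.79) = -1.3249
b = θ − logit/(a) = -1.38 − (-1.3249)/1.3000 = -0.3608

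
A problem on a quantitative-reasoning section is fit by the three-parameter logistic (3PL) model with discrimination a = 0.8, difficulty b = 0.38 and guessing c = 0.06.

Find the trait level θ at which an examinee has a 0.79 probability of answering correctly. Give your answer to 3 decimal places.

P(θ) = c + (1 − c) · 1 / (1 + exp(−a(θ − b)))
Remove guessing floor: (0.79 − 0.06)/(1 − 0.06) = 0.7766
logit = ln(0.7766/0.2234) = 1.2459
θ = b + logit/(a) = 0.38 + 1.2459/0.8000 = 1.9374

1.937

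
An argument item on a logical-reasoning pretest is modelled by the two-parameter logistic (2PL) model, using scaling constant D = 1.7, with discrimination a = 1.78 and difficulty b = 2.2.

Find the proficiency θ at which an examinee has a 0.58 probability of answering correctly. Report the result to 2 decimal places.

P(θ) = 1 / (1 + exp(−D·a(θ − b)))
logit = ln(0.5800/0.4200) = 0.3228
θ = b + logit/(1.7·a) = 2.2 + 0.3228/3.0260 = 2.3067

2.31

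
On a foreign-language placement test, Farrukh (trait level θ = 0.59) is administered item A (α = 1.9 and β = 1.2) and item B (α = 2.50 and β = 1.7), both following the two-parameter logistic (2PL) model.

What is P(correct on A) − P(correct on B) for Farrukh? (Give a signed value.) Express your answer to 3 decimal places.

P(θ) = 1 / (1 + exp(−α(θ − β)))
P_A = 0.2388
P_B = 0.0587
P_A − P_B = 0.1802

0.180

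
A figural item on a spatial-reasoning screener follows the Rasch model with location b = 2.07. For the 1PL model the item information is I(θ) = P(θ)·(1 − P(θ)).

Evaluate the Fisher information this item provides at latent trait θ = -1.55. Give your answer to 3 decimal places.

P = 1/(1+e^{3.6200}) = 0.0261
P(1−P) = 0.0261 × 0.9739 = 0.0254
I = P(1−P) = 0.02540

0.025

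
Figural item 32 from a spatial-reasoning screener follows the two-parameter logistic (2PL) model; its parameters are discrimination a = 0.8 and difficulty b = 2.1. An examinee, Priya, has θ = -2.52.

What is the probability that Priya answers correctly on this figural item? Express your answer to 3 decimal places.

0.024

P(θ) = 1 / (1 + exp(−a(θ − b)))
Exponent: 0.8 × (-2.52 − 2.1) = -3.6960
1/(1 + e^{3.6960}) = 0.0242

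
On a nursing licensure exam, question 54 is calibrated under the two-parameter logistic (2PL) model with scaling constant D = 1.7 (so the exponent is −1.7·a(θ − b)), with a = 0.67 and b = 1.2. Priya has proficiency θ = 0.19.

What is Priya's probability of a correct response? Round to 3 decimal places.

0.240

P(θ) = 1 / (1 + exp(−D·a(θ − b)))
Exponent: 1.7 × 0.67 × (0.19 − 1.2) = -1.1504
1/(1 + e^{1.1504}) = 0.2404
P = 0.2404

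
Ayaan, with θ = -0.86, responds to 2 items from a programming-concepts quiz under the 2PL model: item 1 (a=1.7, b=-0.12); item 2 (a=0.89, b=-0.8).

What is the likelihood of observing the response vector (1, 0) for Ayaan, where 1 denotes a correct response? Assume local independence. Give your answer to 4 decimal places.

P(θ) = 1 / (1 + exp(−a(θ − b)))
P_1 = 1/(1+e^{1.2580}) = 0.2213
P_2 = 1/(1+e^{0.0534}) = 0.4867
L = P_1 × (1−P_2) = 0.2213 × 0.5133 = 0.11361

0.1136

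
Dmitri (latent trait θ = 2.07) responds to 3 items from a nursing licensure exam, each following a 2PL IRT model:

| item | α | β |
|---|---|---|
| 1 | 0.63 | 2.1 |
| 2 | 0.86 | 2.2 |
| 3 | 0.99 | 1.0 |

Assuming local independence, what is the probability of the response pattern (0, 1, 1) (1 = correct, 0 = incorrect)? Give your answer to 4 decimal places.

P(θ) = 1 / (1 + exp(−α(θ − β)))
P_1 = 1/(1+e^{0.0189}) = 0.4953
P_2 = 1/(1+e^{0.1118}) = 0.4721
P_3 = 1/(1+e^{-1.0593}) = 0.7426
L = (1−P_1) × P_2 × P_3 = 0.5047 × 0.4721 × 0.7426 = 0.17693

0.1769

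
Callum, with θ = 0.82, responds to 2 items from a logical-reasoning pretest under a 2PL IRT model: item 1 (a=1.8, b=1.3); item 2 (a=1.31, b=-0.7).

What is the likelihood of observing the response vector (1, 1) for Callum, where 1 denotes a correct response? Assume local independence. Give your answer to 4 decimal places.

0.2609

P(θ) = 1 / (1 + exp(−a(θ − b)))
P_1 = 1/(1+e^{0.8640}) = 0.2965
P_2 = 1/(1+e^{-1.9912}) = 0.8799
L = P_1 × P_2 = 0.2965 × 0.8799 = 0.26089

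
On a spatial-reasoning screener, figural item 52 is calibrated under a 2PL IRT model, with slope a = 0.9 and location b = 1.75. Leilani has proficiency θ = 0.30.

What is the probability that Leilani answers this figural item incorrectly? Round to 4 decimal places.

P(θ) = 1 / (1 + exp(−a(θ − b)))
Exponent: 0.9 × (0.30 − 1.75) = -1.3050
1/(1 + e^{1.3050}) = 0.2133
P(incorrect) = 1 − 0.2133 = 0.7867

0.7867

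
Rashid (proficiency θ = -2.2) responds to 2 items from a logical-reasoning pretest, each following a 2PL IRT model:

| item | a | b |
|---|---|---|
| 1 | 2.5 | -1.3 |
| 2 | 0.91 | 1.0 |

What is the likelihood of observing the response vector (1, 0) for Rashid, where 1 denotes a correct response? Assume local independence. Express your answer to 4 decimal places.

0.0904

P(θ) = 1 / (1 + exp(−a(θ − b)))
P_1 = 1/(1+e^{2.2500}) = 0.0953
P_2 = 1/(1+e^{2.9120}) = 0.0516
L = P_1 × (1−P_2) = 0.0953 × 0.9484 = 0.09043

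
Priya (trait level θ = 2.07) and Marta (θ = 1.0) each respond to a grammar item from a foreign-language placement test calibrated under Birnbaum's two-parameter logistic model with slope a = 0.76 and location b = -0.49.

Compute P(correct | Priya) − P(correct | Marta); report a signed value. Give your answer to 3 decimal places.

P(θ) = 1 / (1 + exp(−a(θ − b)))
P(Priya) = 0.8750  [exponent 1.9456]
P(Marta) = 0.7563  [exponent 1.1324]
Difference = 0.8750 − 0.7563 = 0.1187

0.119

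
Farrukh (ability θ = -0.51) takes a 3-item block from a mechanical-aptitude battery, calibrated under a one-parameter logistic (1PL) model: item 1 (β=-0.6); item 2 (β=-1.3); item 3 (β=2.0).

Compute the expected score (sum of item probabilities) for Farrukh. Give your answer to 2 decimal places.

1.29

P(θ) = 1 / (1 + exp(−(θ − β)))
P_1 = 1/(1+e^{-0.0900}) = 0.5225
P_2 = 1/(1+e^{-0.7900}) = 0.6878
P_3 = 1/(1+e^{2.5100}) = 0.0752
E[score] = 0.5225 + 0.6878 + 0.0752 = 1.2855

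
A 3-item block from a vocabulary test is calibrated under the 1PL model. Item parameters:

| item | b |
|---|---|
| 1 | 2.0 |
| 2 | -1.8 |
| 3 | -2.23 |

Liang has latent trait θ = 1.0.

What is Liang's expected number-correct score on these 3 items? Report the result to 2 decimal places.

2.17

P(θ) = 1 / (1 + exp(−(θ − b)))
P_1 = 1/(1+e^{1.0000}) = 0.2689
P_2 = 1/(1+e^{-2.8000}) = 0.9427
P_3 = 1/(1+e^{-3.2300}) = 0.9619
E[score] = 0.2689 + 0.9427 + 0.9619 = 2.1736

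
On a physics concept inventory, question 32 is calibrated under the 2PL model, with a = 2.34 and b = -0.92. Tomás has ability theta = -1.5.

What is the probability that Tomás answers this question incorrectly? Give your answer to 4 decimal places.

P(theta) = 1 / (1 + exp(−a(theta − b)))
Exponent: 2.34 × (-1.5 − (-0.92)) = -1.3572
1/(1 + e^{1.3572}) = 0.2047
P(incorrect) = 1 − 0.2047 = 0.7953

0.7953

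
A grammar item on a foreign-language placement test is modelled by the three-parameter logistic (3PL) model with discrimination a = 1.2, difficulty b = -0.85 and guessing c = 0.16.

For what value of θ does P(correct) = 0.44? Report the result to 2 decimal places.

-1.43

P(θ) = c + (1 − c) · 1 / (1 + exp(−a(θ − b)))
Remove guessing floor: (0.44 − 0.16)/(1 − 0.16) = 0.3333
logit = ln(0.3333/0.6667) = -0.6931
θ = b + logit/(a) = -0.85 + (-0.6931)/1.2000 = -1.4276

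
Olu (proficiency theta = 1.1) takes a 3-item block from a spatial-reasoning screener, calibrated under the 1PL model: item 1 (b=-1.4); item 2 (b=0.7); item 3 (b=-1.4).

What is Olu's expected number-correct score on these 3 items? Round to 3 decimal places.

P(theta) = 1 / (1 + exp(−(theta − b)))
P_1 = 1/(1+e^{-2.5000}) = 0.9241
P_2 = 1/(1+e^{-0.4000}) = 0.5987
P_3 = 1/(1+e^{-2.5000}) = 0.9241
E[score] = 0.9241 + 0.5987 + 0.9241 = 2.4470

2.447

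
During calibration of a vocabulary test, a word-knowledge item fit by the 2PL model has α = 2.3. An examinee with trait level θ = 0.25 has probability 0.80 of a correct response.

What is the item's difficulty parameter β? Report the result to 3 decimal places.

-0.353

P(θ) = 1 / (1 + exp(−α(θ − β)))
logit(0.80) = ln(0.80/0.20) = 1.3863
β = θ − logit/(α) = 0.25 − 1.3863/2.3000 = -0.3527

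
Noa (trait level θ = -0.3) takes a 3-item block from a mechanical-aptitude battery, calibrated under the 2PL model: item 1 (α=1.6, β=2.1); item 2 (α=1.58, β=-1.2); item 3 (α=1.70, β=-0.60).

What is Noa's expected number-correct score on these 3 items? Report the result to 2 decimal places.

P(θ) = 1 / (1 + exp(−α(θ − β)))
P_1 = 1/(1+e^{3.8400}) = 0.0210
P_2 = 1/(1+e^{-1.4220}) = 0.8057
P_3 = 1/(1+e^{-0.5100}) = 0.6248
E[score] = 0.0210 + 0.8057 + 0.6248 = 1.4515

1.45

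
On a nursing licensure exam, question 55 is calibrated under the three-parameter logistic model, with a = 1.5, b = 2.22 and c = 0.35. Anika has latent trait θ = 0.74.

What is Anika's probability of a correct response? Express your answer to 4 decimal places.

P(θ) = c + (1 − c) · 1 / (1 + exp(−a(θ − b)))
Exponent: 1.5 × (0.74 − 2.22) = -2.2200
1/(1 + e^{2.2200}) = 0.0980
P = 0.35 + 0.65 × 0.0980 = 0.4137

0.4137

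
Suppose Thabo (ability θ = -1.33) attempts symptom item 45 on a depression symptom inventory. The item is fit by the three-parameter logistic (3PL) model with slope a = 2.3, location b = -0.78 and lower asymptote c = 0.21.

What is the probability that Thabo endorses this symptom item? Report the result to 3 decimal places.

P(θ) = c + (1 − c) · 1 / (1 + exp(−a(θ − b)))
Exponent: 2.3 × (-1.33 − (-0.78)) = -1.2650
1/(1 + e^{1.2650}) = 0.2201
P = 0.21 + 0.79 × 0.2201 = 0.3839

0.384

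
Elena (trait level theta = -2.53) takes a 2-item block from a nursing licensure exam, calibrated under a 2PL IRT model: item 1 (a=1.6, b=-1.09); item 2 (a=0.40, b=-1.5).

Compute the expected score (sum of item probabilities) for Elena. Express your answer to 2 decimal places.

P(theta) = 1 / (1 + exp(−a(theta − b)))
P_1 = 1/(1+e^{2.3040}) = 0.0908
P_2 = 1/(1+e^{0.4120}) = 0.3984
E[score] = 0.0908 + 0.3984 = 0.4892

0.49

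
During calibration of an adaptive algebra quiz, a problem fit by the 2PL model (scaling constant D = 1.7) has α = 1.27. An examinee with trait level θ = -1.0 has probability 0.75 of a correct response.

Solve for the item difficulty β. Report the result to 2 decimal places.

P(θ) = 1 / (1 + exp(−D·α(θ − β)))
logit(0.75) = ln(0.75/0.25) = 1.0986
β = θ − logit/(1.7·α) = -1.0 − 1.0986/2.1590 = -1.5089

-1.51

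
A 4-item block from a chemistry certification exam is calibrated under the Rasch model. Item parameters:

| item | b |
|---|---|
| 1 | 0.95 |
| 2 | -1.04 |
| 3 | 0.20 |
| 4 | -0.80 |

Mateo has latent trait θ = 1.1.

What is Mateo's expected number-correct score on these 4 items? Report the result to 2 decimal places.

3.01

P(θ) = 1 / (1 + exp(−(θ − b)))
P_1 = 1/(1+e^{-0.1500}) = 0.5374
P_2 = 1/(1+e^{-2.1400}) = 0.8947
P_3 = 1/(1+e^{-0.9000}) = 0.7109
P_4 = 1/(1+e^{-1.9000}) = 0.8699
E[score] = 0.5374 + 0.8947 + 0.7109 + 0.8699 = 3.0130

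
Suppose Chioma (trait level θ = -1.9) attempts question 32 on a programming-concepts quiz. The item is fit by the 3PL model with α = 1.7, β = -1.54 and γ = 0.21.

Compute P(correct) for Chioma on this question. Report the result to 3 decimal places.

0.488

P(θ) = γ + (1 − γ) · 1 / (1 + exp(−α(θ − β)))
Exponent: 1.7 × (-1.9 − (-1.54)) = -0.6120
1/(1 + e^{0.6120}) = 0.3516
P = 0.21 + 0.79 × 0.3516 = 0.4878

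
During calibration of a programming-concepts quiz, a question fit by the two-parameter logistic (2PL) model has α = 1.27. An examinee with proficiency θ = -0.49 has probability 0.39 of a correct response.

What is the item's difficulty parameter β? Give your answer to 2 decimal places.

P(θ) = 1 / (1 + exp(−α(θ − β)))
logit(0.39) = ln(0.39/0.61) = -0.4473
β = θ − logit/(α) = -0.49 − (-0.4473)/1.2700 = -0.1378

-0.14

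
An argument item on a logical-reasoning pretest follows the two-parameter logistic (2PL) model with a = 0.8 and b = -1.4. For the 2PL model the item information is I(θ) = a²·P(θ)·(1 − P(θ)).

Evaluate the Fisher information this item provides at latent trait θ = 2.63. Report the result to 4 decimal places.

P = 1/(1+e^{-3.2240}) = 0.9617
P(1−P) = 0.9617 × 0.0383 = 0.0368
I = a² × P(1−P) = 0.8² × 0.0368 = 0.02356

0.0236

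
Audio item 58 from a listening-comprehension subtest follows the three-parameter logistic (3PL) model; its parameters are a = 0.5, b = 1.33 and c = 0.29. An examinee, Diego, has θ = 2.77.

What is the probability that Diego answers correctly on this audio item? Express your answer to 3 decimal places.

P(θ) = c + (1 − c) · 1 / (1 + exp(−a(θ − b)))
Exponent: 0.5 × (2.77 − 1.33) = 0.7200
1/(1 + e^{-0.7200}) = 0.6726
P = 0.29 + 0.71 × 0.6726 = 0.7676

0.768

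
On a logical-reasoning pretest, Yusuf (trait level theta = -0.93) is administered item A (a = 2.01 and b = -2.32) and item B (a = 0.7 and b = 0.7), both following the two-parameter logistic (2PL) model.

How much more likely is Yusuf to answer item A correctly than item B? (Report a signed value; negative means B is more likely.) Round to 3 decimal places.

0.700

P(theta) = 1 / (1 + exp(−a(theta − b)))
P_A = 0.9423
P_B = 0.2421
P_A − P_B = 0.7002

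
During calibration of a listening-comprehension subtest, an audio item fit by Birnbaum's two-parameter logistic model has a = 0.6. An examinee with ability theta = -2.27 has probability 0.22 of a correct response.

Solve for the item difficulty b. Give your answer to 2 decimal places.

P(theta) = 1 / (1 + exp(−a(theta − b)))
logit(0.22) = ln(0.22/0.78) = -1.2657
b = theta − logit/(a) = -2.27 − (-1.2657)/0.6000 = -0.1606

-0.16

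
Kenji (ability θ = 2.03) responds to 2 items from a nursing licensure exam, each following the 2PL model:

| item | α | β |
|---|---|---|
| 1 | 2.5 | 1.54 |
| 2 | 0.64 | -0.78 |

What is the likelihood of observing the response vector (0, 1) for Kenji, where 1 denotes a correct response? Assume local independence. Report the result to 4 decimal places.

0.1948

P(θ) = 1 / (1 + exp(−α(θ − β)))
P_1 = 1/(1+e^{-1.2250}) = 0.7729
P_2 = 1/(1+e^{-1.7984}) = 0.8580
L = (1−P_1) × P_2 = 0.2271 × 0.8580 = 0.19481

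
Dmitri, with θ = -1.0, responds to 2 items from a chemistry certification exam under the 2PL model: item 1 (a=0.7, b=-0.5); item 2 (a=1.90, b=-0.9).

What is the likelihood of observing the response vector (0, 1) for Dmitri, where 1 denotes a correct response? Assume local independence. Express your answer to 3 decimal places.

P(θ) = 1 / (1 + exp(−a(θ − b)))
P_1 = 1/(1+e^{0.3500}) = 0.4134
P_2 = 1/(1+e^{0.1900}) = 0.4526
L = (1−P_1) × P_2 = 0.5866 × 0.4526 = 0.26553

0.266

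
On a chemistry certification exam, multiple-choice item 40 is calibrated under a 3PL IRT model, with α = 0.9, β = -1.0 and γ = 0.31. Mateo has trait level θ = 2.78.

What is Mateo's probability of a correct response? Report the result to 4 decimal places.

0.9778

P(θ) = γ + (1 − γ) · 1 / (1 + exp(−α(θ − β)))
Exponent: 0.9 × (2.78 − (-1.0)) = 3.4020
1/(1 + e^{-3.4020}) = 0.9678
P = 0.31 + 0.69 × 0.9678 = 0.9778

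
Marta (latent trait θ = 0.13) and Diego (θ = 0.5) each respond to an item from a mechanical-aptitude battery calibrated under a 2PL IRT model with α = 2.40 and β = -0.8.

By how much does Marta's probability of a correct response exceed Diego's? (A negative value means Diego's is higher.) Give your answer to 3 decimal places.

-0.055

P(θ) = 1 / (1 + exp(−α(θ − β)))
P(Marta) = 0.9031  [exponent 2.2320]
P(Diego) = 0.9577  [exponent 3.1200]
Difference = 0.9031 − 0.9577 = -0.0546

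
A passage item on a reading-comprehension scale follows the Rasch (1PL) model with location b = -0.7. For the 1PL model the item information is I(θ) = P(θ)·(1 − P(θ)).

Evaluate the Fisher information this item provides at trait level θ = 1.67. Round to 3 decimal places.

0.078

P = 1/(1+e^{-2.3700}) = 0.9145
P(1−P) = 0.9145 × 0.0855 = 0.0782
I = P(1−P) = 0.07818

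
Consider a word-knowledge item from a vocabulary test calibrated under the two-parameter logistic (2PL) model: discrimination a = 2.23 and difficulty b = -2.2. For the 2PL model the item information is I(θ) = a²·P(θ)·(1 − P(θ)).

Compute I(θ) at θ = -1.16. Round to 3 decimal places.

0.405

P = 1/(1+e^{-2.3192}) = 0.9105
P(1−P) = 0.9105 × 0.0895 = 0.0815
I = a² × P(1−P) = 2.23² × 0.0815 = 0.40543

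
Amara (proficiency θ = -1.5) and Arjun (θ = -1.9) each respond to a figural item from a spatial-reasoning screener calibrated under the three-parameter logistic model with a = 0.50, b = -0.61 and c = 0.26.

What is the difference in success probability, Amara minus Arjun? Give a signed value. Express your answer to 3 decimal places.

P(θ) = c + (1 − c) · 1 / (1 + exp(−a(θ − b)))
P(Amara) = 0.5490  [exponent -0.4450]
P(Arjun) = 0.5146  [exponent -0.6450]
Difference = 0.5490 − 0.5146 = 0.0344

0.034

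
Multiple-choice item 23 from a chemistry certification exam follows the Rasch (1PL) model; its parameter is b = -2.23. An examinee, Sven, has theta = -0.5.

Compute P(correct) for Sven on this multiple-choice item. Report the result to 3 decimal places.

P(theta) = 1 / (1 + exp(−(theta − b)))
Exponent: (-0.5 − (-2.23)) = 1.7300
1/(1 + e^{-1.7300}) = 0.8494
P = 0.8494

0.849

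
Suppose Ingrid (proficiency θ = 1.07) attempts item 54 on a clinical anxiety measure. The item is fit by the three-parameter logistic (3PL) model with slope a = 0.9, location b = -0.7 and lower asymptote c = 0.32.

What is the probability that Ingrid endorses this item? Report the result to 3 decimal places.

P(θ) = c + (1 − c) · 1 / (1 + exp(−a(θ − b)))
Exponent: 0.9 × (1.07 − (-0.7)) = 1.5930
1/(1 + e^{-1.5930}) = 0.8310
P = 0.32 + 0.68 × 0.8310 = 0.8851

0.885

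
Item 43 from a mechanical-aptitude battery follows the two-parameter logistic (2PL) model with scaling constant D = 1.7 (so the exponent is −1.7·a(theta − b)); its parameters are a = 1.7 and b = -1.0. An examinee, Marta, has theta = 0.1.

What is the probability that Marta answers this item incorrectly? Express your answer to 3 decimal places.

P(theta) = 1 / (1 + exp(−D·a(theta − b)))
Exponent: 1.7 × 1.7 × (0.1 − (-1.0)) = 3.1790
1/(1 + e^{-3.1790}) = 0.9600
P = 0.9600
P(incorrect) = 1 − 0.9600 = 0.0400

0.040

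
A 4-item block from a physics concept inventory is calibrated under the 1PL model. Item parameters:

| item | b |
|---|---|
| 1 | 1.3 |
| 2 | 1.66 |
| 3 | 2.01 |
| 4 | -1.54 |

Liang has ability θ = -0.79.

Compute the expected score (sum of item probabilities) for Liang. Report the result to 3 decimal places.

0.926

P(θ) = 1 / (1 + exp(−(θ − b)))
P_1 = 1/(1+e^{2.0900}) = 0.1101
P_2 = 1/(1+e^{2.4500}) = 0.0794
P_3 = 1/(1+e^{2.8000}) = 0.0573
P_4 = 1/(1+e^{-0.7500}) = 0.6792
E[score] = 0.1101 + 0.0794 + 0.0573 + 0.6792 = 0.9260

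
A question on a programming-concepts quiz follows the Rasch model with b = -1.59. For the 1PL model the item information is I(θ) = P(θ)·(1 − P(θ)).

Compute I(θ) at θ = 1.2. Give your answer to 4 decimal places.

0.0545

P = 1/(1+e^{-2.7900}) = 0.9421
P(1−P) = 0.9421 × 0.0579 = 0.0545
I = P(1−P) = 0.05452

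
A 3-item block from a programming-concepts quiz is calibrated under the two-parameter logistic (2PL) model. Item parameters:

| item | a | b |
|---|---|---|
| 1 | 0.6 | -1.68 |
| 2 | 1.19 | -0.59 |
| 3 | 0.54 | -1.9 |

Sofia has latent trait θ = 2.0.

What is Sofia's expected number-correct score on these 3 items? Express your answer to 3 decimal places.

2.749

P(θ) = 1 / (1 + exp(−a(θ − b)))
P_1 = 1/(1+e^{-2.2080}) = 0.9010
P_2 = 1/(1+e^{-3.0821}) = 0.9561
P_3 = 1/(1+e^{-2.1060}) = 0.8915
E[score] = 0.9010 + 0.9561 + 0.8915 = 2.7486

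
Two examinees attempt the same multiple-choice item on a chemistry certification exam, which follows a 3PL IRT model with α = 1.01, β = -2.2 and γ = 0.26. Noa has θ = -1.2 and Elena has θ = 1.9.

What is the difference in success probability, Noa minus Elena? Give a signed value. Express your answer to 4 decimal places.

P(θ) = γ + (1 − γ) · 1 / (1 + exp(−α(θ − β)))
P(Noa) = 0.8024  [exponent 1.0100]
P(Elena) = 0.9884  [exponent 4.1410]
Difference = 0.8024 − 0.9884 = -0.1860

-0.1860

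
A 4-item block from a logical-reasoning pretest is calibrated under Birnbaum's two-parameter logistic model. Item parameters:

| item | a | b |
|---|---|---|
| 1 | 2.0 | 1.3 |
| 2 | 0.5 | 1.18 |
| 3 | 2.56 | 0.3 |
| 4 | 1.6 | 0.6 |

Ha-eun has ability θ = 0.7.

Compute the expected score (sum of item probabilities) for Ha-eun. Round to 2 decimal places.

P(θ) = 1 / (1 + exp(−a(θ − b)))
P_1 = 1/(1+e^{1.2000}) = 0.2315
P_2 = 1/(1+e^{0.2400}) = 0.4403
P_3 = 1/(1+e^{-1.0240}) = 0.7358
P_4 = 1/(1+e^{-0.1600}) = 0.5399
E[score] = 0.2315 + 0.4403 + 0.7358 + 0.5399 = 1.9474

1.95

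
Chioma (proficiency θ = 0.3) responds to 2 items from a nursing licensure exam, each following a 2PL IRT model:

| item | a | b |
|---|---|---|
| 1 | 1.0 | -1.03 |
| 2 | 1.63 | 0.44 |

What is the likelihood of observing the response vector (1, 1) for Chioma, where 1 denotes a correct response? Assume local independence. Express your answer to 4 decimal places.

P(θ) = 1 / (1 + exp(−a(θ − b)))
P_1 = 1/(1+e^{-1.3300}) = 0.7908
P_2 = 1/(1+e^{0.2282}) = 0.4432
L = P_1 × P_2 = 0.7908 × 0.4432 = 0.35050

0.3505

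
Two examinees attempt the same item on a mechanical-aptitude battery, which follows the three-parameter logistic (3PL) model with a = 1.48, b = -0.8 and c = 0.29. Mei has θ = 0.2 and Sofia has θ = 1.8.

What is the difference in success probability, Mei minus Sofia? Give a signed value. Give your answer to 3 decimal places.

P(θ) = c + (1 − c) · 1 / (1 + exp(−a(θ − b)))
P(Mei) = 0.8683  [exponent 1.4800]
P(Sofia) = 0.9852  [exponent 3.8480]
Difference = 0.8683 − 0.9852 = -0.1168

-0.117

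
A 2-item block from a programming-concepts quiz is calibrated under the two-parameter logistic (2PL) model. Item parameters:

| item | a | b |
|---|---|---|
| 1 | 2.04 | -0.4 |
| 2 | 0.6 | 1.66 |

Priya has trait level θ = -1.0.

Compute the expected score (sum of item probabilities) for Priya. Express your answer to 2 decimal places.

0.40

P(θ) = 1 / (1 + exp(−a(θ − b)))
P_1 = 1/(1+e^{1.2240}) = 0.2272
P_2 = 1/(1+e^{1.5960}) = 0.1685
E[score] = 0.2272 + 0.1685 = 0.3958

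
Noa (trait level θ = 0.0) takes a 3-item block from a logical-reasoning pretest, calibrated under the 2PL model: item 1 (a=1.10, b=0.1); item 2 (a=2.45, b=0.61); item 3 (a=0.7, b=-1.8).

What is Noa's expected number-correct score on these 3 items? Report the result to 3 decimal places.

P(θ) = 1 / (1 + exp(−a(θ − b)))
P_1 = 1/(1+e^{0.1100}) = 0.4725
P_2 = 1/(1+e^{1.4945}) = 0.1832
P_3 = 1/(1+e^{-1.2600}) = 0.7790
E[score] = 0.4725 + 0.1832 + 0.7790 = 1.4348

1.435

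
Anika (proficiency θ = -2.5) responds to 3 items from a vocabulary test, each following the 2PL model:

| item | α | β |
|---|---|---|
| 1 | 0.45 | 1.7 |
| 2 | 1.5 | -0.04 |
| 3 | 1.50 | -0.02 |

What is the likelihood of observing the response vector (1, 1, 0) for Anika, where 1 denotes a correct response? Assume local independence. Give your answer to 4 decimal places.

0.0031

P(θ) = 1 / (1 + exp(−α(θ − β)))
P_1 = 1/(1+e^{1.8900}) = 0.1312
P_2 = 1/(1+e^{3.6900}) = 0.0244
P_3 = 1/(1+e^{3.7200}) = 0.0237
L = P_1 × P_2 × (1−P_3) = 0.1312 × 0.0244 × 0.9763 = 0.00312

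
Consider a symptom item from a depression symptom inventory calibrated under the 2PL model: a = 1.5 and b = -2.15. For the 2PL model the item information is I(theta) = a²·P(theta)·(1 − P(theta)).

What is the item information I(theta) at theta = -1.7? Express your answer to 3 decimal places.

0.503

P = 1/(1+e^{-0.6750}) = 0.6626
P(1−P) = 0.6626 × 0.3374 = 0.2236
I = a² × P(1−P) = 1.5² × 0.2236 = 0.50300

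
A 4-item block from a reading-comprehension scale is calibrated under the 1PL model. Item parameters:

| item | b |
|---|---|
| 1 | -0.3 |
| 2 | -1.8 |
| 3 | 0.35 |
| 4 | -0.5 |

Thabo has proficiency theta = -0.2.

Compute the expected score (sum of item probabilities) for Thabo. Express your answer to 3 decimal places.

P(theta) = 1 / (1 + exp(−(theta − b)))
P_1 = 1/(1+e^{-0.1000}) = 0.5250
P_2 = 1/(1+e^{-1.6000}) = 0.8320
P_3 = 1/(1+e^{0.5500}) = 0.3659
P_4 = 1/(1+e^{-0.3000}) = 0.5744
E[score] = 0.5250 + 0.8320 + 0.3659 + 0.5744 = 2.2973

2.297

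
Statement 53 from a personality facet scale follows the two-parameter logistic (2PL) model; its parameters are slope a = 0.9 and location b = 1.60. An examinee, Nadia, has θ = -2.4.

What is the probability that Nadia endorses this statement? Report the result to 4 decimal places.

P(θ) = 1 / (1 + exp(−a(θ − b)))
Exponent: 0.9 × (-2.4 − 1.60) = -3.6000
1/(1 + e^{3.6000}) = 0.0266

0.0266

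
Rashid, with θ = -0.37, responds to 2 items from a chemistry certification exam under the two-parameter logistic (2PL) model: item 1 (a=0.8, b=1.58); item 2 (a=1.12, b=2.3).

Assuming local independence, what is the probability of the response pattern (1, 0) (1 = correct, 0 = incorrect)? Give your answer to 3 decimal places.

0.165

P(θ) = 1 / (1 + exp(−a(θ − b)))
P_1 = 1/(1+e^{1.5600}) = 0.1736
P_2 = 1/(1+e^{2.9904}) = 0.0479
L = P_1 × (1−P_2) = 0.1736 × 0.9521 = 0.16534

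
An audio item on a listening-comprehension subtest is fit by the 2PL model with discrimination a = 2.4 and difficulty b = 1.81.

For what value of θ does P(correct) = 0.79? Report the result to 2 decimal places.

2.36

P(θ) = 1 / (1 + exp(−a(θ − b)))
logit = ln(0.7900/0.2100) = 1.3249
θ = b + logit/(a) = 1.81 + 1.3249/2.4000 = 2.3621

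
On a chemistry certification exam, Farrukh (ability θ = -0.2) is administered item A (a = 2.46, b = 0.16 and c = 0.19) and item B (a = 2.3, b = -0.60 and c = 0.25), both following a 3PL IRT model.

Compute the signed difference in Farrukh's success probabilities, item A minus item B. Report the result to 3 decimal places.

-0.360

P(θ) = c + (1 − c) · 1 / (1 + exp(−a(θ − b)))
P_A = 0.4265
P_B = 0.7863
P_A − P_B = -0.3597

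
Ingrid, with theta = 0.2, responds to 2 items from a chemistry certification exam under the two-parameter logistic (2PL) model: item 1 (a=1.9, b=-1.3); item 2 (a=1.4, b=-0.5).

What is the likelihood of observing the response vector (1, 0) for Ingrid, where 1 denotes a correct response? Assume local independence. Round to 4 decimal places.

0.2580

P(theta) = 1 / (1 + exp(−a(theta − b)))
P_1 = 1/(1+e^{-2.8500}) = 0.9453
P_2 = 1/(1+e^{-0.9800}) = 0.7271
L = P_1 × (1−P_2) = 0.9453 × 0.2729 = 0.25797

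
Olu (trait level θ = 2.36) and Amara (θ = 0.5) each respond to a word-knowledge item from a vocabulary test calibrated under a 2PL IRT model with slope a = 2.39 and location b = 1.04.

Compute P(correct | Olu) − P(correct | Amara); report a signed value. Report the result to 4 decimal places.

0.7433

P(θ) = 1 / (1 + exp(−a(θ − b)))
P(Olu) = 0.9591  [exponent 3.1548]
P(Amara) = 0.2158  [exponent -1.2906]
Difference = 0.9591 − 0.2158 = 0.7433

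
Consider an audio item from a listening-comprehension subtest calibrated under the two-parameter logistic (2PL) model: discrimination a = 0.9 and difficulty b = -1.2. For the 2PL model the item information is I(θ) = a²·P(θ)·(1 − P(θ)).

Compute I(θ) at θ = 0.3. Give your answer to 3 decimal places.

0.132

P = 1/(1+e^{-1.3500}) = 0.7941
P(1−P) = 0.7941 × 0.2059 = 0.1635
I = a² × P(1−P) = 0.9² × 0.1635 = 0.13243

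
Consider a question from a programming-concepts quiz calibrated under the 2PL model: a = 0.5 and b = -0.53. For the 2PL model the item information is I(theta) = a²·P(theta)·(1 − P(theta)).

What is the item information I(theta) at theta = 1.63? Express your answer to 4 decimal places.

0.0473

P = 1/(1+e^{-1.0800}) = 0.7465
P(1−P) = 0.7465 × 0.2535 = 0.1892
I = a² × P(1−P) = 0.5² × 0.1892 = 0.04731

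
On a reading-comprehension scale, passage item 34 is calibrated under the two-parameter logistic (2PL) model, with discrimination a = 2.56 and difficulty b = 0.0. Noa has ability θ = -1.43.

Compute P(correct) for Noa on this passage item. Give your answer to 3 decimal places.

P(θ) = 1 / (1 + exp(−a(θ − b)))
Exponent: 2.56 × (-1.43 − 0.0) = -3.6608
1/(1 + e^{3.6608}) = 0.0251

0.025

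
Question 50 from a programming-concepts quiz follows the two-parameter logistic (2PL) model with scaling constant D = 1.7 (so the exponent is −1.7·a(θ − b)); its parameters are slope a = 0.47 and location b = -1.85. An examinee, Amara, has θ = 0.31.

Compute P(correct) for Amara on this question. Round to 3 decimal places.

P(θ) = 1 / (1 + exp(−D·a(θ − b)))
Exponent: 1.7 × 0.47 × (0.31 − (-1.85)) = 1.7258
1/(1 + e^{-1.7258}) = 0.8489
P = 0.8489

0.849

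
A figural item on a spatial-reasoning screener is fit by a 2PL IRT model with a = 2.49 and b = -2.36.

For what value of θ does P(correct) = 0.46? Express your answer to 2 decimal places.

P(θ) = 1 / (1 + exp(−a(θ − b)))
logit = ln(0.4600/0.5400) = -0.1603
θ = b + logit/(a) = -2.36 + (-0.1603)/2.4900 = -2.4244

-2.42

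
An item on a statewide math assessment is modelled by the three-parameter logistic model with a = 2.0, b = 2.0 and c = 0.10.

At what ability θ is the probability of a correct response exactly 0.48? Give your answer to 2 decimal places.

1.84

P(θ) = c + (1 − c) · 1 / (1 + exp(−a(θ − b)))
Remove guessing floor: (0.48 − 0.10)/(1 − 0.10) = 0.4222
logit = ln(0.4222/0.5778) = -0.3137
θ = b + logit/(a) = 2.0 + (-0.3137)/2.0000 = 1.8432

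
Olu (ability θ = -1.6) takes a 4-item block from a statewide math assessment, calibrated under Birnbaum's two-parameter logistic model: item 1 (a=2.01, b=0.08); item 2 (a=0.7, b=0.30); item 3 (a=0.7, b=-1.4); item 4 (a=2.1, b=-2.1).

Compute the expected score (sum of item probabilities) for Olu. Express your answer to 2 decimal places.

P(θ) = 1 / (1 + exp(−a(θ − b)))
P_1 = 1/(1+e^{3.3768}) = 0.0330
P_2 = 1/(1+e^{1.3300}) = 0.2092
P_3 = 1/(1+e^{0.1400}) = 0.4651
P_4 = 1/(1+e^{-1.0500}) = 0.7408
E[score] = 0.0330 + 0.2092 + 0.4651 + 0.7408 = 1.4480

1.45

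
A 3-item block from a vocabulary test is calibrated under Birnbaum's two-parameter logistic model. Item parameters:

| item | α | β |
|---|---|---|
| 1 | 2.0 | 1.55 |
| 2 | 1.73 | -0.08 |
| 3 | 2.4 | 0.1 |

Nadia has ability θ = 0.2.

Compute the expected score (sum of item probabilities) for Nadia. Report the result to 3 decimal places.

1.241

P(θ) = 1 / (1 + exp(−α(θ − β)))
P_1 = 1/(1+e^{2.7000}) = 0.0630
P_2 = 1/(1+e^{-0.4844}) = 0.6188
P_3 = 1/(1+e^{-0.2400}) = 0.5597
E[score] = 0.0630 + 0.6188 + 0.5597 = 1.2415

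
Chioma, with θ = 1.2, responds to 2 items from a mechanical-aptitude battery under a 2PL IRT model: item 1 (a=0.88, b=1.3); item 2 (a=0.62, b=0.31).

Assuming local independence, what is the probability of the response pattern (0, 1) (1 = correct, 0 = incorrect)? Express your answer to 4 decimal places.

P(θ) = 1 / (1 + exp(−a(θ − b)))
P_1 = 1/(1+e^{0.0880}) = 0.4780
P_2 = 1/(1+e^{-0.5518}) = 0.6346
L = (1−P_1) × P_2 = 0.5220 × 0.6346 = 0.33123

0.3312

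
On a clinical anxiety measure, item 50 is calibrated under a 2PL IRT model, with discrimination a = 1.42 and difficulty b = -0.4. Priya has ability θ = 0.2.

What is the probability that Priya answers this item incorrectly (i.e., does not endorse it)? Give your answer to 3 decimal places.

P(θ) = 1 / (1 + exp(−a(θ − b)))
Exponent: 1.42 × (0.2 − (-0.4)) = 0.8520
1/(1 + e^{-0.8520}) = 0.7010
P(incorrect) = 1 − 0.7010 = 0.2990

0.299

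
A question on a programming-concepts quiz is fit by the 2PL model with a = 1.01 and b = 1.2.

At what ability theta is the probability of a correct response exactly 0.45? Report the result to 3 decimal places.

P(theta) = 1 / (1 + exp(−a(theta − b)))
logit = ln(0.4500/0.5500) = -0.2007
theta = b + logit/(a) = 1.2 + (-0.2007)/1.0100 = 1.0013

1.001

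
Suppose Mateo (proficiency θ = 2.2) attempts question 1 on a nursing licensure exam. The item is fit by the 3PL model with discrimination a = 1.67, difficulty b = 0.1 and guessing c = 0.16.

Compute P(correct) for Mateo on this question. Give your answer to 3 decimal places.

0.976

P(θ) = c + (1 − c) · 1 / (1 + exp(−a(θ − b)))
Exponent: 1.67 × (2.2 − 0.1) = 3.5070
1/(1 + e^{-3.5070}) = 0.9709
P = 0.16 + 0.84 × 0.9709 = 0.9755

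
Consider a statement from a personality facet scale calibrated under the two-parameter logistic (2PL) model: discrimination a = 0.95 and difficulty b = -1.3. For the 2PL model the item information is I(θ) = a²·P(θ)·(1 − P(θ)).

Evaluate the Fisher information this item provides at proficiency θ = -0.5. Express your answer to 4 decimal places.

0.1959

P = 1/(1+e^{-0.7600}) = 0.6814
P(1−P) = 0.6814 × 0.3186 = 0.2171
I = a² × P(1−P) = 0.95² × 0.2171 = 0.19594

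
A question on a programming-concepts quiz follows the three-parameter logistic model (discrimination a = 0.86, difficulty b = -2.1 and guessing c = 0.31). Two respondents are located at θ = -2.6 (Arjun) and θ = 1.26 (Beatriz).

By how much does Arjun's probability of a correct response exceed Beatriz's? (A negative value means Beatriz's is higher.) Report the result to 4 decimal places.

-0.3817

P(θ) = c + (1 − c) · 1 / (1 + exp(−a(θ − b)))
P(Arjun) = 0.5819  [exponent -0.4300]
P(Beatriz) = 0.9637  [exponent 2.8896]
Difference = 0.5819 − 0.9637 = -0.3817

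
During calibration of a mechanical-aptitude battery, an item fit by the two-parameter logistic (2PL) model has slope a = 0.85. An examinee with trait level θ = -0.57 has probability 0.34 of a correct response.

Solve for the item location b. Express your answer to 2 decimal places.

P(θ) = 1 / (1 + exp(−a(θ − b)))
logit(0.34) = ln(0.34/0.66) = -0.6633
b = θ − logit/(a) = -0.57 − (-0.6633)/0.8500 = 0.2103

0.21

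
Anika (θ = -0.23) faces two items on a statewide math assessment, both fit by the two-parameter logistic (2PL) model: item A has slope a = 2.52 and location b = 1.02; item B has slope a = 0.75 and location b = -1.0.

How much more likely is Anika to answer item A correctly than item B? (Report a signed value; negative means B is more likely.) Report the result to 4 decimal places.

-0.5994

P(θ) = 1 / (1 + exp(−a(θ − b)))
P_A = 0.0411
P_B = 0.6405
P_A − P_B = -0.5994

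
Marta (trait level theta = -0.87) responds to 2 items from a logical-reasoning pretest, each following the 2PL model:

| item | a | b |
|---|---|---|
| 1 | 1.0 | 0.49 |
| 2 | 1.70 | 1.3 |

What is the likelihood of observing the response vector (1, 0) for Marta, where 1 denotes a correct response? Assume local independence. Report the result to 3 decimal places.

P(theta) = 1 / (1 + exp(−a(theta − b)))
P_1 = 1/(1+e^{1.3600}) = 0.2042
P_2 = 1/(1+e^{3.6890}) = 0.0244
L = P_1 × (1−P_2) = 0.2042 × 0.9756 = 0.19926

0.199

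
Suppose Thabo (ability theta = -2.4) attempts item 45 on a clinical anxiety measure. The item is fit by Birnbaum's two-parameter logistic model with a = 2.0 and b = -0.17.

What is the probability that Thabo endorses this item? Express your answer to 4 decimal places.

0.0114

P(theta) = 1 / (1 + exp(−a(theta − b)))
Exponent: 2.0 × (-2.4 − (-0.17)) = -4.4600
1/(1 + e^{4.4600}) = 0.0114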